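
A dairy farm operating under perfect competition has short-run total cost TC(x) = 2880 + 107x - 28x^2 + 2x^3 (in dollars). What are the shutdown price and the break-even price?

Shutdown price = $9; break-even price = $299

AVC = 107 - 28x + 2x^2; minimized at x = 7, giving min AVC = $9. That is the shutdown price.
ATC = 2880/x + 107 - 28x + 2x^2. Setting dATC/dx = −2880/x^2 − 28 + 4x = 0 gives x = 12 (since 4·12^3 − 28·12^2 = 2880).
min ATC = 2880/12 + 107 − 28·12 + 2·12^2 = $299. That is the break-even price.
Between these two prices the firm operates at a loss; above $299 it earns a profit.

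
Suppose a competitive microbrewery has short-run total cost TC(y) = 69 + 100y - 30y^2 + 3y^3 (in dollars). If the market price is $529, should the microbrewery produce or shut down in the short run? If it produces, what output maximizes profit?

Produce at y = 11

Variable cost is VC = 100y - 30y^2 + 3y^3, so AVC = VC/y = 100 - 30y + 3y^2 and MC = dTC/dy = 100 - 60y + 9y^2.
AVC is minimized where dAVC/dy = -30 + 6y = 0, at y = 5; min AVC = 100 - 30·5 + 3·5^2 = $25.
P = $529 exceeds min AVC = $25, so the firm stays open.
P = MC gives -429 - 60y + 9y^2 = 0, with roots -13/3 and 11. Take the larger (rising MC): y* = 11.
Check: AVC at y = 11 is $133 ≤ P, so revenue covers variable cost.
Profit = P·y − TC = 529·11 − 1532 = $4287.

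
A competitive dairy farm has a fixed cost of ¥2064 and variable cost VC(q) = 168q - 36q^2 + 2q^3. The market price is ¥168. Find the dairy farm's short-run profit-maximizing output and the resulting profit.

Profit = -¥336 at q = 12

AVC = 168 - 36q + 2q^2 has its minimum ¥6 at q = 9; price ¥168 clears that bar, so the firm operates.
With MC = 168 - 72q + 6q^2, P = MC on the upward-sloping part at q* = 12.
TR = 168·12 = 2016. TC = 2064 + 288 = 2352. Profit = 2016 − 2352 = -¥336.
That loss of ¥336 beats the ¥2064 the firm would lose by shutting down; producing recovers ¥1728 of fixed cost.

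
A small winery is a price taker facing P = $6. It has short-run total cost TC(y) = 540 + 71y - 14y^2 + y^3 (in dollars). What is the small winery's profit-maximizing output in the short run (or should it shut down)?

Shut down

Variable cost is VC = 71y - 14y^2 + y^3, so AVC = VC/y = 71 - 14y + y^2 and MC = dTC/dy = 71 - 28y + 3y^2.
AVC hits its minimum where MC = AVC, at y = 7, giving min AVC = 71 - 14·7 + 7^2 = $22.
Since P = $6 < min AVC = $22, price fails to cover variable cost at any output.
Shutting down limits the loss to fixed cost, $540.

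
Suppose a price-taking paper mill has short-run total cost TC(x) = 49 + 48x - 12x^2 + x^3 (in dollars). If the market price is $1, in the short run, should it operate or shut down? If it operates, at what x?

Shut down

Strip out fixed cost: VC = 48x - 12x^2 + x^3. Then AVC = 48 - 12x + x^2 and MC = 48 - 24x + 3x^2.
AVC hits its minimum where MC = AVC, at x = 6, giving min AVC = 48 - 12·6 + 6^2 = $12.
With P < min AVC ($1 < $12), every unit sold adds to the loss.
Best response: produce nothing and absorb the $49 fixed cost.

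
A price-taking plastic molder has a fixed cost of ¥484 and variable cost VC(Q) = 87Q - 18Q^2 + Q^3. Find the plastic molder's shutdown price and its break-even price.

Shutdown price = ¥6; break-even price = ¥54

Shutdown price = min AVC. AVC = 87 - 18Q + Q^2, with vertex at Q = 9 and minimum ¥6.
ATC = 484/Q + 87 - 18Q + Q^2. Setting dATC/dQ = −484/Q^2 − 18 + 2Q = 0 gives Q = 11 (since 2·11^3 − 18·11^2 = 484).
min ATC = 484/11 + 87 − 18·11 + 11^2 = ¥54. That is the break-even price.
For ¥6 ≤ P < ¥54 the firm produces at a loss; below ¥6 it shuts down.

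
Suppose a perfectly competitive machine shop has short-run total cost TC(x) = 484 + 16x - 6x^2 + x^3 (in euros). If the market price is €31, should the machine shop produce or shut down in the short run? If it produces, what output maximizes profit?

Produce at x = 5

Strip out fixed cost: VC = 16x - 6x^2 + x^3. Then AVC = 16 - 6x + x^2 and MC = 16 - 12x + 3x^2.
AVC hits its minimum where MC = AVC, at x = 3, giving min AVC = 16 - 6·3 + 3^2 = €7.
Because €31 ≥ €7, revenue can cover variable cost; the firm operates.
P = MC gives -15 - 12x + 3x^2 = 0, with roots -1 and 5. Take the larger (rising MC): x* = 5.
Check: AVC at x = 5 is €11 ≤ P, so revenue covers variable cost.
Profit = P·x − TC = 31·5 − 539 = -€384, a loss, but smaller than the €484 fixed cost the firm would lose by shutting down.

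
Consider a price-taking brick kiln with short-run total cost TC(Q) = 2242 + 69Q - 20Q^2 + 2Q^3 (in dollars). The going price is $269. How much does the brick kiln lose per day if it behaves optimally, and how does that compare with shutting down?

AVC = 69 - 20Q + 2Q^2; min AVC = $19 at Q = 5. Since P = $269 ≥ min AVC, the firm produces.
With MC = 69 - 40Q + 6Q^2, P = MC on the upward-sloping part at Q* = 10.
TR = 269·10 = 2690. TC = 2242 + 690 = 2932. Profit = 2690 − 2932 = -$242.
By producing, the firm covers all variable cost plus $2000 of fixed cost; shutting down would lose the full $2242.

Profit = -$242 at Q = 10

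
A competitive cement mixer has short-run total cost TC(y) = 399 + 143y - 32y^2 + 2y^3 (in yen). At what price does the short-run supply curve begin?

¥15 per unit

The firm shuts down when price falls below the minimum of average variable cost. AVC = VC/y = 143 - 32y + 2y^2.
dAVC/dy = -32 + 4y = 0 gives y = 8. min AVC = 143 - 32·8 + 2·8^2 = 15.
For P < ¥15 the firm produces nothing.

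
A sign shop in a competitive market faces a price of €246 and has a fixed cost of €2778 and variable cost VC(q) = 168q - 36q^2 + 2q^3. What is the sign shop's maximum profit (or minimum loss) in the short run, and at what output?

Profit = -€74 at q = 13

AVC = 168 - 36q + 2q^2 has its minimum €6 at q = 9; price €246 clears that bar, so the firm operates.
MC = 168 - 72q + 6q^2. Setting P = MC and taking the root on the rising branch gives q* = 13.
TR = 246·13 = 3198. TC = 2778 + 494 = 3272. Profit = 3198 − 3272 = -€74.
Shutting down would mean losing the fixed cost of €2778, so operating at a loss of €74 is better by €2704.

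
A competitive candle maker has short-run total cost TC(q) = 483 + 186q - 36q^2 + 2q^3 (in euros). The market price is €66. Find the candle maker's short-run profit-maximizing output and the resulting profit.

Profit = -€83 at q = 10

AVC = 186 - 36q + 2q^2; min AVC = €24 at q = 9. Since P = €66 ≥ min AVC, the firm produces.
MC = 186 - 72q + 6q^2. Setting P = MC and taking the root on the rising branch gives q* = 10.
TR = 66·10 = 660. TC = 483 + 260 = 743. Profit = 660 − 743 = -€83.
By producing, the firm covers all variable cost plus €400 of fixed cost; shutting down would lose the full €483.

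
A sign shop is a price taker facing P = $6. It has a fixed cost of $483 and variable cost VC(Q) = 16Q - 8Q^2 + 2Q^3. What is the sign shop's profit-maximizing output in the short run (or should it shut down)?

Shut down

Variable cost is VC = 16Q - 8Q^2 + 2Q^3, so AVC = VC/Q = 16 - 8Q + 2Q^2 and MC = dTC/dQ = 16 - 16Q + 6Q^2.
The AVC parabola has its vertex at Q = 8/4 = 2, where AVC = 16 - 8·2 + 2·2^2 = $8.
With P < min AVC ($6 < $8), every unit sold adds to the loss.
The firm minimizes its loss by shutting down and losing only its fixed cost of $483.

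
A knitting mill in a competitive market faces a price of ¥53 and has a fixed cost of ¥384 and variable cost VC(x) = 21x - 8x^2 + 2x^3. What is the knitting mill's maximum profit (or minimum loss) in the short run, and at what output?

AVC = 21 - 8x + 2x^2 has its minimum ¥13 at x = 2; price ¥53 clears that bar, so the firm operates.
MC = 21 - 16x + 6x^2. Setting P = MC and taking the root on the rising branch gives x* = 4.
TR = 53·4 = 212. TC = 384 + 84 = 468. Profit = 212 − 468 = -¥256.
By producing, the firm covers all variable cost plus ¥128 of fixed cost; shutting down would lose the full ¥384.

Profit = -¥256 at x = 4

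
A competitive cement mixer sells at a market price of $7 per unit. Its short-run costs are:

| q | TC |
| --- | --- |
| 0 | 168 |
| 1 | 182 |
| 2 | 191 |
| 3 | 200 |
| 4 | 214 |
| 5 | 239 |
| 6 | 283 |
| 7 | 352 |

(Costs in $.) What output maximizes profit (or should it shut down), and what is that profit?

Tabulate TR − TC: q=0: -168; q=1: -175; q=2: -177; q=3: -179; q=4: -186; q=5: -204; q=6: -241; q=7: -303.
Profit is highest at q = 0. Equivalently, the lowest AVC in the table is 32/3 ≈ $10.67 at q = 3, and P = $7 falls below it — price never covers variable cost, so the firm shuts down and loses only its fixed cost.

q = 0 (shut down); profit = -$168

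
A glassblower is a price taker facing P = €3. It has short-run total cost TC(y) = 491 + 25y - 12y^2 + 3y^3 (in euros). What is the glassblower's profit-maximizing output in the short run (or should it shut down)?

Shut down

Variable cost is VC = 25y - 12y^2 + 3y^3, so AVC = VC/y = 25 - 12y + 3y^2 and MC = dTC/dy = 25 - 24y + 9y^2.
The AVC parabola has its vertex at y = 12/6 = 2, where AVC = 25 - 12·2 + 3·2^2 = €13.
Since P = €3 < min AVC = €13, price fails to cover variable cost at any output.
Shutting down limits the loss to fixed cost, €491.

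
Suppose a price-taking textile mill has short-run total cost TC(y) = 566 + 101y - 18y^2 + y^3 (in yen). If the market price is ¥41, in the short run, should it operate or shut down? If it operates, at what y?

Produce at y = 10

Strip out fixed cost: VC = 101y - 18y^2 + y^3. Then AVC = 101 - 18y + y^2 and MC = 101 - 36y + 3y^2.
AVC hits its minimum where MC = AVC, at y = 9, giving min AVC = 101 - 18·9 + 9^2 = ¥20.
Because ¥41 ≥ ¥20, revenue can cover variable cost; the firm operates.
P = MC gives 60 - 36y + 3y^2 = 0, with roots 2 and 10. Take the larger (rising MC): y* = 10.
Check: AVC at y = 10 is ¥21 ≤ P, so revenue covers variable cost.
Profit = P·y − TC = 41·10 − 776 = -¥366, a loss, but smaller than the ¥566 fixed cost the firm would lose by shutting down.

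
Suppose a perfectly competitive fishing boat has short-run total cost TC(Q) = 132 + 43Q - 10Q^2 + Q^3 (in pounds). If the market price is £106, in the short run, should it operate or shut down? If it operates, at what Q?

Variable cost is VC = 43Q - 10Q^2 + Q^3, so AVC = VC/Q = 43 - 10Q + Q^2 and MC = dTC/dQ = 43 - 20Q + 3Q^2.
AVC hits its minimum where MC = AVC, at Q = 5, giving min AVC = 43 - 10·5 + 5^2 = £18.
P = £106 exceeds min AVC = £18, so the firm stays open.
P = MC gives -63 - 20Q + 3Q^2 = 0, with roots -7/3 and 9. Take the larger (rising MC): Q* = 9.
Check: AVC at Q = 9 is £34 ≤ P, so revenue covers variable cost.
Profit = P·Q − TC = 106·9 − 438 = £516.

Produce at Q = 9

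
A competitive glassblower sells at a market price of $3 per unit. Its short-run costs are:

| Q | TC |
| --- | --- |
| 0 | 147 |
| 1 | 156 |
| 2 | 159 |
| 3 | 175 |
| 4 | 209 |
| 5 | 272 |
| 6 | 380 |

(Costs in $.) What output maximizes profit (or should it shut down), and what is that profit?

Profit at each row (π = 3Q − TC): Q=0: -147; Q=1: -153; Q=2: -153; Q=3: -166; Q=4: -197; Q=5: -257; Q=6: -362.
Profit is highest at Q = 0. Equivalently, the lowest AVC in the table is 12/2 ≈ $6 at Q = 2, and P = $3 falls below it — price never covers variable cost, so the firm shuts down and loses only its fixed cost.

Q = 0 (shut down); profit = -$147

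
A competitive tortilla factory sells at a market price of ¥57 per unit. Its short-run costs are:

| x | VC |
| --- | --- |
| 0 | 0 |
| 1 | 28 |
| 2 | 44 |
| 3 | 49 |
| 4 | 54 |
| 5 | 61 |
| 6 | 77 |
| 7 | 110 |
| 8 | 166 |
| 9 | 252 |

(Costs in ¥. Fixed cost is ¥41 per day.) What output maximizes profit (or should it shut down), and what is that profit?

Tabulate TR − TC: x=0: -41; x=1: -12; x=2: 29; x=3: 81; x=4: 133; x=5: 183; x=6: 224; x=7: 248; x=8: 249; x=9: 220.
Profit is maximized at x = 8. AVC there is 166/8 = ¥20.75 ≤ P, so producing beats shutting down (which would give -¥41).

x = 8; profit = ¥249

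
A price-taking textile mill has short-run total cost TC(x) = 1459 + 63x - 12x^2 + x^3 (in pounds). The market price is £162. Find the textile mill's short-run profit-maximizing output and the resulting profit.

AVC = 63 - 12x + x^2; min AVC = £27 at x = 6. Since P = £162 ≥ min AVC, the firm produces.
With MC = 63 - 24x + 3x^2, P = MC on the upward-sloping part at x* = 11.
TR = 162·11 = 1782. TC = 1459 + 572 = 2031. Profit = 1782 − 2031 = -£249.
That loss of £249 beats the £1459 the firm would lose by shutting down; producing recovers £1210 of fixed cost.

Profit = -£249 at x = 11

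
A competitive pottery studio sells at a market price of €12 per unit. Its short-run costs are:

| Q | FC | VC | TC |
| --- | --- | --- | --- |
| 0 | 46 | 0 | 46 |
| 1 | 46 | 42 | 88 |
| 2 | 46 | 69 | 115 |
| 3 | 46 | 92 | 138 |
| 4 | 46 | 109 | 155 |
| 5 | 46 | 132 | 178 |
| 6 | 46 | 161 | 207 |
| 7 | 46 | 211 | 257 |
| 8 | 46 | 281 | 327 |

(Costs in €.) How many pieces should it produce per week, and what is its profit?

Q = 0 (shut down); profit = -€46

Profit at each row (π = 12Q − TC): Q=0: -46; Q=1: -76; Q=2: -91; Q=3: -102; Q=4: -107; Q=5: -118; Q=6: -135; Q=7: -173; Q=8: -231.
Profit is highest at Q = 0. Equivalently, the lowest AVC in the table is 132/5 ≈ €26.40 at Q = 5, and P = €12 falls below it — price never covers variable cost, so the firm shuts down and loses only its fixed cost.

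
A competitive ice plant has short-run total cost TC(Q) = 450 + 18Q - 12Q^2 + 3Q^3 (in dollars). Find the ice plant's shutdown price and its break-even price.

Shutdown price = $6; break-even price = $123

AVC = 18 - 12Q + 3Q^2; minimized at Q = 2, giving min AVC = $6. That is the shutdown price.
ATC = 450/Q + 18 - 12Q + 3Q^2. Setting dATC/dQ = −450/Q^2 − 12 + 6Q = 0 gives Q = 5 (since 6·5^3 − 12·5^2 = 450).
min ATC = 450/5 + 18 − 12·5 + 3·5^2 = $123. That is the break-even price.
Between these two prices the firm operates at a loss; above $123 it earns a profit.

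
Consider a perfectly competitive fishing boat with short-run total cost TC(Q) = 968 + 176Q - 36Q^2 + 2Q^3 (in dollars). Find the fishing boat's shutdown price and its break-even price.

Shutdown price = $14; break-even price = $110

AVC = 176 - 36Q + 2Q^2; minimized at Q = 9, giving min AVC = $14. That is the shutdown price.
ATC = 968/Q + 176 - 36Q + 2Q^2. Setting dATC/dQ = −968/Q^2 − 36 + 4Q = 0 gives Q = 11 (since 4·11^3 − 36·11^2 = 968).
min ATC = 968/11 + 176 − 36·11 + 2·11^2 = $110. That is the break-even price.
For $14 ≤ P < $110 the firm produces at a loss; below $14 it shuts down.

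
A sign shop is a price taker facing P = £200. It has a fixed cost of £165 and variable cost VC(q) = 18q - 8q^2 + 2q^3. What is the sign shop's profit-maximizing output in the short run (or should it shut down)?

From TC, MC = TC'(q) = 18 - 16q + 6q^2 and AVC = VC/q = 18 - 8q + 2q^2.
AVC hits its minimum where MC = AVC, at q = 2, giving min AVC = 18 - 8·2 + 2·2^2 = £10.
Because £200 ≥ £10, revenue can cover variable cost; the firm operates.
Solving P = MC: -182 - 16q + 6q^2 = 0 ⇒ q = -13/3 or 7. On the upward-sloping branch, q* = 7.
Check: AVC at q = 7 is £60 ≤ P, so revenue covers variable cost.
Profit = P·q − TC = 200·7 − 585 = £815.

Produce at q = 7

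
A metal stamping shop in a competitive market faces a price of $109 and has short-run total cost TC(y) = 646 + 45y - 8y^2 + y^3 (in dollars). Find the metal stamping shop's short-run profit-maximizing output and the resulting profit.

Profit = -$134 at y = 8

AVC = 45 - 8y + y^2; min AVC = $29 at y = 4. Since P = $109 ≥ min AVC, the firm produces.
MC = 45 - 16y + 3y^2. Setting P = MC and taking the root on the rising branch gives y* = 8.
TR = 109·8 = 872. TC = 646 + 360 = 1006. Profit = 872 − 1006 = -$134.
Shutting down would mean losing the fixed cost of $646, so operating at a loss of $134 is better by $512.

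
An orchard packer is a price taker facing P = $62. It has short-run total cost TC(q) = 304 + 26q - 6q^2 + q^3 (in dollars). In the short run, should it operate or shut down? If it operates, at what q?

Strip out fixed cost: VC = 26q - 6q^2 + q^3. Then AVC = 26 - 6q + q^2 and MC = 26 - 12q + 3q^2.
The AVC parabola has its vertex at q = 6/2 = 3, where AVC = 26 - 6·3 + 3^2 = $17.
Since P = $62 ≥ min AVC = $17, price covers variable cost and the firm should produce.
Solving P = MC: -36 - 12q + 3q^2 = 0 ⇒ q = -2 or 6. On the upward-sloping branch, q* = 6.
Check: AVC at q = 6 is $26 ≤ P, so revenue covers variable cost.
Profit = P·q − TC = 62·6 − 460 = -$88, a loss, but smaller than the $304 fixed cost the firm would lose by shutting down.

Produce at q = 6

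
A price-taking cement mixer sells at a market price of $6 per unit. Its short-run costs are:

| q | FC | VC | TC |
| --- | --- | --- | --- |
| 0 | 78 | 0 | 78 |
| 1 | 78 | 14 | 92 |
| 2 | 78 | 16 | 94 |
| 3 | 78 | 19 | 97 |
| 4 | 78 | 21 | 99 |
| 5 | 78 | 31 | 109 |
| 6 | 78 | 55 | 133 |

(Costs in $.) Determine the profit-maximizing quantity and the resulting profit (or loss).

q = 4; profit = -$75

Tabulate TR − TC: q=0: -78; q=1: -86; q=2: -82; q=3: -79; q=4: -75; q=5: -79; q=6: -97.
Profit is maximized at q = 4. AVC there is 21/4 = $5.25 ≤ P, so producing beats shutting down (which would give -$78).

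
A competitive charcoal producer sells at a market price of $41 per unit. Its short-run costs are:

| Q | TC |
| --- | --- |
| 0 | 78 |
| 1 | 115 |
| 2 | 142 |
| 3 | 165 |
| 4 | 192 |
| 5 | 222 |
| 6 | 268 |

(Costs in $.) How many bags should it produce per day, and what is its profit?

Profit at each row (π = 41Q − TC): Q=0: -78; Q=1: -74; Q=2: -60; Q=3: -42; Q=4: -28; Q=5: -17; Q=6: -22.
Profit is maximized at Q = 5. AVC there is 144/5 = $28.80 ≤ P, so producing beats shutting down (which would give -$78).

Q = 5; profit = -$17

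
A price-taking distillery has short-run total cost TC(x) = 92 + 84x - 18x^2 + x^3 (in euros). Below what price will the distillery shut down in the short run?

€3 per unit

The shutdown price is the minimum of AVC. VC = 84x - 18x^2 + x^3, so AVC = 84 - 18x + x^2.
dAVC/dx = -18 + 2x = 0 gives x = 9. min AVC = 84 - 18·9 + 9^2 = 3.
The firm shuts down for any P below €3.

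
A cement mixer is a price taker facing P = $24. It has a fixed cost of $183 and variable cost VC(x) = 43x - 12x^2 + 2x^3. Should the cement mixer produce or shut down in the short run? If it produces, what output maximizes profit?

Shut down

From TC, MC = TC'(x) = 43 - 24x + 6x^2 and AVC = VC/x = 43 - 12x + 2x^2.
AVC is minimized where dAVC/dx = -12 + 4x = 0, at x = 3; min AVC = 43 - 12·3 + 2·3^2 = $25.
With P < min AVC ($24 < $25), every unit sold adds to the loss.
Best response: produce nothing and absorb the $183 fixed cost.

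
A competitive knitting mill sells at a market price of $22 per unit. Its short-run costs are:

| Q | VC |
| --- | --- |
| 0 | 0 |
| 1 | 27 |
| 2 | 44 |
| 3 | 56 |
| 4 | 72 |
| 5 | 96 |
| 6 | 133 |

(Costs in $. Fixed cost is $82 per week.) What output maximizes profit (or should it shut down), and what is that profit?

Profit at each row (π = 22Q − TC): Q=0: -82; Q=1: -87; Q=2: -82; Q=3: -72; Q=4: -66; Q=5: -68; Q=6: -83.
Profit is maximized at Q = 4. AVC there is 72/4 = $18 ≤ P, so producing beats shutting down (which would give -$82).

Q = 4; profit = -$66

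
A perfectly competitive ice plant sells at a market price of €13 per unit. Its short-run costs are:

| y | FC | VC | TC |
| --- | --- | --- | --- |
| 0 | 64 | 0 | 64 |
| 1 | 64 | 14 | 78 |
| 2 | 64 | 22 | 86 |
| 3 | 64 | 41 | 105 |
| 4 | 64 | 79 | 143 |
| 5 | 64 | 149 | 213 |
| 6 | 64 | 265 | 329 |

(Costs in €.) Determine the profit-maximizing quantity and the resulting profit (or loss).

Tabulate TR − TC: y=0: -64; y=1: -65; y=2: -60; y=3: -66; y=4: -91; y=5: -148; y=6: -251.
Profit is maximized at y = 2. AVC there is 22/2 = €11 ≤ P, so producing beats shutting down (which would give -€64).

y = 2; profit = -€60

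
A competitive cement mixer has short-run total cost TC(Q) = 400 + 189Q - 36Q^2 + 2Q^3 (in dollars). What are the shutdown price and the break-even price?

Shutdown price = $27; break-even price = $69

Shutdown price = min AVC. AVC = 189 - 36Q + 2Q^2, with vertex at Q = 9 and minimum $27.
ATC = 400/Q + 189 - 36Q + 2Q^2. Setting dATC/dQ = −400/Q^2 − 36 + 4Q = 0 gives Q = 10 (since 4·10^3 − 36·10^2 = 400).
min ATC = 400/10 + 189 − 36·10 + 2·10^2 = $69. That is the break-even price.
Between these two prices the firm operates at a loss; above $69 it earns a profit.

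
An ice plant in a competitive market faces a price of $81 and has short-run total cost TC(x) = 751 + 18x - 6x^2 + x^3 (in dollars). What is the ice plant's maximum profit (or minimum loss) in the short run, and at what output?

AVC = 18 - 6x + x^2; min AVC = $9 at x = 3. Since P = $81 ≥ min AVC, the firm produces.
MC = 18 - 12x + 3x^2. Setting P = MC and taking the root on the rising branch gives x* = 7.
TR = 81·7 = 567. TC = 751 + 175 = 926. Profit = 567 − 926 = -$359.
By producing, the firm covers all variable cost plus $392 of fixed cost; shutting down would lose the full $751.

Profit = -$359 at x = 7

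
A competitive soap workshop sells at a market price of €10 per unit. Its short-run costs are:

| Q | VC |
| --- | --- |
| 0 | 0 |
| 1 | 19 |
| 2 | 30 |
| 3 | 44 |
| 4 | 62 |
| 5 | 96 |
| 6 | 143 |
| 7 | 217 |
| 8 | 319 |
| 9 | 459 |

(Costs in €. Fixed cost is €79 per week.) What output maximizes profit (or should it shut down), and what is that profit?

Q = 0 (shut down); profit = -€79

Tabulate TR − TC: Q=0: -79; Q=1: -88; Q=2: -89; Q=3: -93; Q=4: -101; Q=5: -125; Q=6: -162; Q=7: -226; Q=8: -318; Q=9: -448.
Profit is highest at Q = 0. Equivalently, the lowest AVC in the table is 44/3 ≈ €14.67 at Q = 3, and P = €10 falls below it — price never covers variable cost, so the firm shuts down and loses only its fixed cost.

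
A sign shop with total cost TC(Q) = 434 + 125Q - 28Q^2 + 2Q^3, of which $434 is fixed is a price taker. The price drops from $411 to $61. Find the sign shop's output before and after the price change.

MC = 125 - 56Q + 6Q^2; the shutdown threshold is min AVC = $27 (at Q = 7).
With P = $411 above the shutdown price, P = MC gives Q = 13.
At P = $61 ≥ min AVC, set P = MC: Q = 8. The firm stays open but cuts output.

Output falls from 13 to 8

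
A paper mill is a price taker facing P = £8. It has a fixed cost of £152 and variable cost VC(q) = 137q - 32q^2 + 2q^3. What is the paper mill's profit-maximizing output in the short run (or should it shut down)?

Shut down

Variable cost is VC = 137q - 32q^2 + 2q^3, so AVC = VC/q = 137 - 32q + 2q^2 and MC = dTC/dq = 137 - 64q + 6q^2.
AVC hits its minimum where MC = AVC, at q = 8, giving min AVC = 137 - 32·8 + 2·8^2 = £9.
Since P = £8 < min AVC = £9, price fails to cover variable cost at any output.
Shutting down limits the loss to fixed cost, £152.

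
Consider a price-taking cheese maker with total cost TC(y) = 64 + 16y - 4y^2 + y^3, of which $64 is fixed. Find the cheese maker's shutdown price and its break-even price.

AVC = 16 - 4y + y^2; minimized at y = 2, giving min AVC = $12. That is the shutdown price.
ATC = 64/y + 16 - 4y + y^2. Setting dATC/dy = −64/y^2 − 4 + 2y = 0 gives y = 4 (since 2·4^3 − 4·4^2 = 64).
min ATC = 64/4 + 16 − 4·4 + 4^2 = $32. That is the break-even price.
Between these two prices the firm operates at a loss; above $32 it earns a profit.

Shutdown price = $12; break-even price = $32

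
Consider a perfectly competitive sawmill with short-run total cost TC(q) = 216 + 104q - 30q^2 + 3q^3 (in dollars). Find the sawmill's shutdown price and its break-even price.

AVC = 104 - 30q + 3q^2; minimized at q = 5, giving min AVC = $29. That is the shutdown price.
ATC = 216/q + 104 - 30q + 3q^2. Setting dATC/dq = −216/q^2 − 30 + 6q = 0 gives q = 6 (since 6·6^3 − 30·6^2 = 216).
min ATC = 216/6 + 104 − 30·6 + 3·6^2 = $68. That is the break-even price.
Between these two prices the firm operates at a loss; above $68 it earns a profit.

Shutdown price = $29; break-even price = $68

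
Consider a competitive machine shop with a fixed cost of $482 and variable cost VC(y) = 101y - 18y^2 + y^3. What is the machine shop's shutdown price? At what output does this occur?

$20 per unit, at y = 9

The shutdown price is the minimum of AVC. VC = 101y - 18y^2 + y^3, so AVC = 101 - 18y + y^2.
dAVC/dy = -18 + 2y = 0 gives y = 9. min AVC = 101 - 18·9 + 9^2 = 20.
So the shutdown price is $20.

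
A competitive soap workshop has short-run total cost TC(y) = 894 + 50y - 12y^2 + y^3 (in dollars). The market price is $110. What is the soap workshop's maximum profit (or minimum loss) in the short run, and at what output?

Profit = -$94 at y = 10

AVC = 50 - 12y + y^2; min AVC = $14 at y = 6. Since P = $110 ≥ min AVC, the firm produces.
MC = 50 - 24y + 3y^2. Setting P = MC and taking the root on the rising branch gives y* = 10.
TR = 110·10 = 1100. TC = 894 + 300 = 1194. Profit = 1100 − 1194 = -$94.
That loss of $94 beats the $894 the firm would lose by shutting down; producing recovers $800 of fixed cost.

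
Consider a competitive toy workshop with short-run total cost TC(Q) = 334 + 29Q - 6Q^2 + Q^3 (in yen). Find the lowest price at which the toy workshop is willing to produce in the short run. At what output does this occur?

Short-run supply begins at min AVC. From VC = 29Q - 6Q^2 + Q^3, AVC = 29 - 6Q + Q^2.
At the minimum of AVC, MC = AVC. MC = 29 - 12Q + 3Q^2; setting MC = AVC gives 2Q^2 - 6Q = 0, so Q = 3. min AVC = 20.
The firm shuts down for any P below ¥20.

¥20 per unit, at Q = 3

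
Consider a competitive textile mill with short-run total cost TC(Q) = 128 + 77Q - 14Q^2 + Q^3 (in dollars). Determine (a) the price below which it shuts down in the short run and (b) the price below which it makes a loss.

Shutdown price = min AVC. AVC = 77 - 14Q + Q^2, with vertex at Q = 7 and minimum $28.
ATC = 128/Q + 77 - 14Q + Q^2. Setting dATC/dQ = −128/Q^2 − 14 + 2Q = 0 gives Q = 8 (since 2·8^3 − 14·8^2 = 128).
min ATC = 128/8 + 77 − 14·8 + 8^2 = $45. That is the break-even price.
For $28 ≤ P < $45 the firm produces at a loss; below $28 it shuts down.

Shutdown price = $28; break-even price = $45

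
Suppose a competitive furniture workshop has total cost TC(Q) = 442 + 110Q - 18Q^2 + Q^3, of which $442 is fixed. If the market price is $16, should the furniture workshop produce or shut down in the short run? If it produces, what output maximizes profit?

Shut down

Variable cost is VC = 110Q - 18Q^2 + Q^3, so AVC = VC/Q = 110 - 18Q + Q^2 and MC = dTC/dQ = 110 - 36Q + 3Q^2.
The AVC parabola has its vertex at Q = 18/2 = 9, where AVC = 110 - 18·9 + 9^2 = $29.
With P < min AVC ($16 < $29), every unit sold adds to the loss.
Shutting down limits the loss to fixed cost, $442.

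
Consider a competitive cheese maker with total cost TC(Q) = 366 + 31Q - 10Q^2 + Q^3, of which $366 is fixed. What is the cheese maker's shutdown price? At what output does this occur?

$6 per unit, at Q = 5

The firm shuts down when price falls below the minimum of average variable cost. AVC = VC/Q = 31 - 10Q + Q^2.
At the minimum of AVC, MC = AVC. MC = 31 - 20Q + 3Q^2; setting MC = AVC gives 2Q^2 - 10Q = 0, so Q = 5. min AVC = 6.
The firm shuts down for any P below $6.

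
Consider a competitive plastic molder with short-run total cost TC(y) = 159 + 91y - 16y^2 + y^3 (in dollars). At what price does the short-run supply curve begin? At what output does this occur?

$27 per unit, at y = 8

The firm shuts down when price falls below the minimum of average variable cost. AVC = VC/y = 91 - 16y + y^2.
At the minimum of AVC, MC = AVC. MC = 91 - 32y + 3y^2; setting MC = AVC gives 2y^2 - 16y = 0, so y = 8. min AVC = 27.
For P < $27 the firm produces nothing.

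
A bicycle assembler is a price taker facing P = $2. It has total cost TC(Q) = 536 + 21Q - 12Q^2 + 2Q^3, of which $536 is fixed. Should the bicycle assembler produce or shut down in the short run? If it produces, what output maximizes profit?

From TC, MC = TC'(Q) = 21 - 24Q + 6Q^2 and AVC = VC/Q = 21 - 12Q + 2Q^2.
AVC is minimized where dAVC/dQ = -12 + 4Q = 0, at Q = 3; min AVC = 21 - 12·3 + 2·3^2 = $3.
With P < min AVC ($2 < $3), every unit sold adds to the loss.
Shutting down limits the loss to fixed cost, $536.

Shut down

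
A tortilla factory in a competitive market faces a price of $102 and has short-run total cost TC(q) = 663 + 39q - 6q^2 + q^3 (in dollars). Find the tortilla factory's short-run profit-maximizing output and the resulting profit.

Profit = -$271 at q = 7

AVC = 39 - 6q + q^2 has its minimum $30 at q = 3; price $102 clears that bar, so the firm operates.
MC = 39 - 12q + 3q^2. Setting P = MC and taking the root on the rising branch gives q* = 7.
TR = 102·7 = 714. TC = 663 + 322 = 985. Profit = 714 − 985 = -$271.
Shutting down would mean losing the fixed cost of $663, so operating at a loss of $271 is better by $392.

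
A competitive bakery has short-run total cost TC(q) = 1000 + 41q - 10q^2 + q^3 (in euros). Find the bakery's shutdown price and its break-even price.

Shutdown price = min AVC. AVC = 41 - 10q + q^2, with vertex at q = 5 and minimum €16.
ATC = 1000/q + 41 - 10q + q^2. Setting dATC/dq = −1000/q^2 − 10 + 2q = 0 gives q = 10 (since 2·10^3 − 10·10^2 = 1000).
min ATC = 1000/10 + 41 − 10·10 + 10^2 = €141. That is the break-even price.
Between these two prices the firm operates at a loss; above €141 it earns a profit.

Shutdown price = €16; break-even price = €141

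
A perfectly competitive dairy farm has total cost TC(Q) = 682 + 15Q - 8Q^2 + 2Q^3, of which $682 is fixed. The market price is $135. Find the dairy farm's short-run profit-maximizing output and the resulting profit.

Profit = -$106 at Q = 6

AVC = 15 - 8Q + 2Q^2; min AVC = $7 at Q = 2. Since P = $135 ≥ min AVC, the firm produces.
With MC = 15 - 16Q + 6Q^2, P = MC on the upward-sloping part at Q* = 6.
TR = 135·6 = 810. TC = 682 + 234 = 916. Profit = 810 − 916 = -$106.
Shutting down would mean losing the fixed cost of $682, so operating at a loss of $106 is better by $576.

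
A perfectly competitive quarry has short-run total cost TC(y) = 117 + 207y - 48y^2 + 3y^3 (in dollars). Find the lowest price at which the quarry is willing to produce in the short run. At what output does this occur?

$15 per unit, at y = 8

The shutdown price is the minimum of AVC. VC = 207y - 48y^2 + 3y^3, so AVC = 207 - 48y + 3y^2.
dAVC/dy = -48 + 6y = 0 gives y = 8. min AVC = 207 - 48·8 + 3·8^2 = 15.
The firm shuts down for any P below $15.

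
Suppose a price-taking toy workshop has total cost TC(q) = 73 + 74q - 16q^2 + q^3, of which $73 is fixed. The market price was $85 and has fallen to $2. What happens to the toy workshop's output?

AVC = 74 - 16q + q^2, minimized at q = 8 where min AVC = $10. MC = 74 - 32q + 3q^2.
At P = $85 ≥ min AVC, set P = MC on the rising branch: q = 11.
At P = $2 < min AVC = $10, price no longer covers variable cost at any output, so the firm shuts down: q = 0.

Output falls from 11 to 0 (the firm shuts down)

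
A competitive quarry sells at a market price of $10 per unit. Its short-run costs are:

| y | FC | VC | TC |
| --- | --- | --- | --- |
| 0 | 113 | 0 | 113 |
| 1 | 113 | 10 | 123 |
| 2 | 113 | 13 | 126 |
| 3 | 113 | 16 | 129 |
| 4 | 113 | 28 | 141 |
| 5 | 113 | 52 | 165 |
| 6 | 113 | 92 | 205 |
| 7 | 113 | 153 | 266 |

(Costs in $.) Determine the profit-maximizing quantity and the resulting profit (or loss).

y = 3; profit = -$99

Compute π = P·y − TC at each output: y=0: -113; y=1: -113; y=2: -106; y=3: -99; y=4: -101; y=5: -115; y=6: -145; y=7: -196.
Profit is maximized at y = 3. AVC there is 16/3 = $5.33 ≤ P, so producing beats shutting down (which would give -$113).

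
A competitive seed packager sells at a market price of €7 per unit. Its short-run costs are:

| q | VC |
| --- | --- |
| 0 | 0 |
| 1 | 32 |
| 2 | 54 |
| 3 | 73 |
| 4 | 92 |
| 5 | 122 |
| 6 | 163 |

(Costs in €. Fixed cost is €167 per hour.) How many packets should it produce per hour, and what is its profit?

q = 0 (shut down); profit = -€167

Profit at each row (π = 7q − TC): q=0: -167; q=1: -192; q=2: -207; q=3: -219; q=4: -231; q=5: -254; q=6: -288.
Profit is highest at q = 0. Equivalently, the lowest AVC in the table is 92/4 ≈ €23 at q = 4, and P = €7 falls below it — price never covers variable cost, so the firm shuts down and loses only its fixed cost.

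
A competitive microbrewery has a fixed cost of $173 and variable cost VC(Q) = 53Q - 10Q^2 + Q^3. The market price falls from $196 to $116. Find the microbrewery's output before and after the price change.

Output falls from 11 to 9

AVC = 53 - 10Q + Q^2, minimized at Q = 5 where min AVC = $28. MC = 53 - 20Q + 3Q^2.
With P = $196 above the shutdown price, P = MC gives Q = 11.
At P = $116 ≥ min AVC, set P = MC: Q = 9. The firm stays open but cuts output.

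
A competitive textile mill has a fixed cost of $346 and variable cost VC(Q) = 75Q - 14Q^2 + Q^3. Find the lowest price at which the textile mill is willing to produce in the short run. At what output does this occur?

The shutdown price is the minimum of AVC. VC = 75Q - 14Q^2 + Q^3, so AVC = 75 - 14Q + Q^2.
At the minimum of AVC, MC = AVC. MC = 75 - 28Q + 3Q^2; setting MC = AVC gives 2Q^2 - 14Q = 0, so Q = 7. min AVC = 26.
For P < $26 the firm produces nothing.

$26 per unit, at Q = 7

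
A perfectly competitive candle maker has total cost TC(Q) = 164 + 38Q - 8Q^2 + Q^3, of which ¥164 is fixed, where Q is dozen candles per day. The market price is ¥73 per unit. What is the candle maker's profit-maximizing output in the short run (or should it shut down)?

Variable cost is VC = 38Q - 8Q^2 + Q^3, so AVC = VC/Q = 38 - 8Q + Q^2 and MC = dTC/dQ = 38 - 16Q + 3Q^2.
The AVC parabola has its vertex at Q = 8/2 = 4, where AVC = 38 - 8·4 + 4^2 = ¥22.
P = ¥73 exceeds min AVC = ¥22, so the firm stays open.
Solving P = MC: -35 - 16Q + 3Q^2 = 0 ⇒ Q = -5/3 or 7. On the upward-sloping branch, Q* = 7.
Check: AVC at Q = 7 is ¥31 ≤ P, so revenue covers variable cost.
Profit = P·Q − TC = 73·7 − 381 = ¥130.

Produce at Q = 7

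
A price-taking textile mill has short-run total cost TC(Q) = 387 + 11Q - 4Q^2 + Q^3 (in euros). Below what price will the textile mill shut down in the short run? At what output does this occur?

Short-run supply begins at min AVC. From VC = 11Q - 4Q^2 + Q^3, AVC = 11 - 4Q + Q^2.
At the minimum of AVC, MC = AVC. MC = 11 - 8Q + 3Q^2; setting MC = AVC gives 2Q^2 - 4Q = 0, so Q = 2. min AVC = 7.
The firm shuts down for any P below €7.

€7 per unit, at Q = 2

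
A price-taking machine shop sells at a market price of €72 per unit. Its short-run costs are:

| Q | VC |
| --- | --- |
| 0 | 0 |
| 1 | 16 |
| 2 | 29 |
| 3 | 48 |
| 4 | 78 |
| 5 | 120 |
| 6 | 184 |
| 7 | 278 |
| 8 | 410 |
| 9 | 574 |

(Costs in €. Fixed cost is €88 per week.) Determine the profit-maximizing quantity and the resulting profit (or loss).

Q = 6; profit = €160

Compute π = P·Q − TC at each output: Q=0: -88; Q=1: -32; Q=2: 27; Q=3: 80; Q=4: 122; Q=5: 152; Q=6: 160; Q=7: 138; Q=8: 78; Q=9: -14.
Profit is maximized at Q = 6. AVC there is 184/6 = €30.67 ≤ P, so producing beats shutting down (which would give -€88).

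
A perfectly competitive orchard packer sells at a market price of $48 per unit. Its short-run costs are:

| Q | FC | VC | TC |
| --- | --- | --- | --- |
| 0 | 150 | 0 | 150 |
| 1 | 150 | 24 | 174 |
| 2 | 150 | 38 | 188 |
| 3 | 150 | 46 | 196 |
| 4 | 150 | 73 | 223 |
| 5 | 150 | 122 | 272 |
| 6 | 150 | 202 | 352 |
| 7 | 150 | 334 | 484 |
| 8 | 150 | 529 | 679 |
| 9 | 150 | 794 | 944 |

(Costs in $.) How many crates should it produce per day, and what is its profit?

Q = 4; profit = -$31

Profit at each row (π = 48Q − TC): Q=0: -150; Q=1: -126; Q=2: -92; Q=3: -52; Q=4: -31; Q=5: -32; Q=6: -64; Q=7: -148; Q=8: -295; Q=9: -512.
Profit is maximized at Q = 4. AVC there is 73/4 = $18.25 ≤ P, so producing beats shutting down (which would give -$150).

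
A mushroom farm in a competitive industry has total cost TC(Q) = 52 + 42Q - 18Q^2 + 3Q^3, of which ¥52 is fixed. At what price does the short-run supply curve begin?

The firm shuts down when price falls below the minimum of average variable cost. AVC = VC/Q = 42 - 18Q + 3Q^2.
dAVC/dQ = -18 + 6Q = 0 gives Q = 3. min AVC = 42 - 18·3 + 3·3^2 = 15.
So the shutdown price is ¥15.

¥15 per unit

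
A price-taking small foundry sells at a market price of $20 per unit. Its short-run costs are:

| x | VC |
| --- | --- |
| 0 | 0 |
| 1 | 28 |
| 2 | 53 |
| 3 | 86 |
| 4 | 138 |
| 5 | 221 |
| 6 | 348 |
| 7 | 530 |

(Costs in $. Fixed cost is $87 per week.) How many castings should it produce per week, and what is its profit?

x = 0 (shut down); profit = -$87

Profit at each row (π = 20x − TC): x=0: -87; x=1: -95; x=2: -100; x=3: -113; x=4: -145; x=5: -208; x=6: -315; x=7: -477.
Profit is highest at x = 0. Equivalently, the lowest AVC in the table is 53/2 ≈ $26.50 at x = 2, and P = $20 falls below it — price never covers variable cost, so the firm shuts down and loses only its fixed cost.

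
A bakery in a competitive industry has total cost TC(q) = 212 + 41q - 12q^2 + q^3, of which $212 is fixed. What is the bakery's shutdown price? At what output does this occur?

The firm shuts down when price falls below the minimum of average variable cost. AVC = VC/q = 41 - 12q + q^2.
dAVC/dq = -12 + 2q = 0 gives q = 6. min AVC = 41 - 12·6 + 6^2 = 5.
The firm shuts down for any P below $5.

$5 per unit, at q = 6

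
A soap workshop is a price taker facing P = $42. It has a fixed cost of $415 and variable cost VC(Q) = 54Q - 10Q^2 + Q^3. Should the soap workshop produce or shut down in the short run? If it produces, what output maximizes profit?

Variable cost is VC = 54Q - 10Q^2 + Q^3, so AVC = VC/Q = 54 - 10Q + Q^2 and MC = dTC/dQ = 54 - 20Q + 3Q^2.
The AVC parabola has its vertex at Q = 10/2 = 5, where AVC = 54 - 10·5 + 5^2 = $29.
Because $42 ≥ $29, revenue can cover variable cost; the firm operates.
Solving P = MC: 12 - 20Q + 3Q^2 = 0 ⇒ Q = 2/3 or 6. On the upward-sloping branch, Q* = 6.
Check: AVC at Q = 6 is $30 ≤ P, so revenue covers variable cost.
Profit = P·Q − TC = 42·6 − 595 = -$343, a loss, but smaller than the $415 fixed cost the firm would lose by shutting down.

Produce at Q = 6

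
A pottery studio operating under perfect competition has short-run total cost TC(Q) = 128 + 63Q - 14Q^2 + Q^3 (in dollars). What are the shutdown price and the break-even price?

AVC = 63 - 14Q + Q^2; minimized at Q = 7, giving min AVC = $14. That is the shutdown price.
ATC = 128/Q + 63 - 14Q + Q^2. Setting dATC/dQ = −128/Q^2 − 14 + 2Q = 0 gives Q = 8 (since 2·8^3 − 14·8^2 = 128).
min ATC = 128/8 + 63 − 14·8 + 8^2 = $31. That is the break-even price.
Between these two prices the firm operates at a loss; above $31 it earns a profit.

Shutdown price = $14; break-even price = $31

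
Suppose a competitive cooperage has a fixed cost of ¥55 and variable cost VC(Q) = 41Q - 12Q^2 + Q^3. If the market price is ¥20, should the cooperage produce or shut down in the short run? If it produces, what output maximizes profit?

From TC, MC = TC'(Q) = 41 - 24Q + 3Q^2 and AVC = VC/Q = 41 - 12Q + Q^2.
The AVC parabola has its vertex at Q = 12/2 = 6, where AVC = 41 - 12·6 + 6^2 = ¥5.
P = ¥20 exceeds min AVC = ¥5, so the firm stays open.
P = MC gives 21 - 24Q + 3Q^2 = 0, with roots 1 and 7. Take the larger (rising MC): Q* = 7.
Check: AVC at Q = 7 is ¥6 ≤ P, so revenue covers variable cost.
Profit = P·Q − TC = 20·7 − 97 = ¥43.

Produce at Q = 7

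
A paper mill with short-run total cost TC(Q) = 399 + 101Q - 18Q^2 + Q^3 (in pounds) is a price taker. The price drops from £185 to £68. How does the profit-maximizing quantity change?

Output falls from 14 to 11

MC = 101 - 36Q + 3Q^2; the shutdown threshold is min AVC = £20 (at Q = 9).
At P = £185 ≥ min AVC, set P = MC on the rising branch: Q = 14.
At P = £68 ≥ min AVC, set P = MC: Q = 11. The firm stays open but cuts output.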